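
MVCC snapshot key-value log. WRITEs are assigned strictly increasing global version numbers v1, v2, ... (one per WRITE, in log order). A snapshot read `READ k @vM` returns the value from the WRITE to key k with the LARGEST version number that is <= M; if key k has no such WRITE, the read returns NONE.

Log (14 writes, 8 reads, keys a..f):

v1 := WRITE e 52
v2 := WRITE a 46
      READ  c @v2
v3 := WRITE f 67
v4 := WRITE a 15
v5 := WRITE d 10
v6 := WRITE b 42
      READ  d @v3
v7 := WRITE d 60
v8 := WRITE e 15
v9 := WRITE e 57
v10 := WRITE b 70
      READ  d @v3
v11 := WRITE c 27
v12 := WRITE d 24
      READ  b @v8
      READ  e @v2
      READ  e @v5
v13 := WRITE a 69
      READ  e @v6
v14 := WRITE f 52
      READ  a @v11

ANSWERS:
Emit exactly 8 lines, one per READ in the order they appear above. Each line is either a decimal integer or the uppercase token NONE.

Answer: NONE
NONE
NONE
42
52
52
52
15

Derivation:
v1: WRITE e=52  (e history now [(1, 52)])
v2: WRITE a=46  (a history now [(2, 46)])
READ c @v2: history=[] -> no version <= 2 -> NONE
v3: WRITE f=67  (f history now [(3, 67)])
v4: WRITE a=15  (a history now [(2, 46), (4, 15)])
v5: WRITE d=10  (d history now [(5, 10)])
v6: WRITE b=42  (b history now [(6, 42)])
READ d @v3: history=[(5, 10)] -> no version <= 3 -> NONE
v7: WRITE d=60  (d history now [(5, 10), (7, 60)])
v8: WRITE e=15  (e history now [(1, 52), (8, 15)])
v9: WRITE e=57  (e history now [(1, 52), (8, 15), (9, 57)])
v10: WRITE b=70  (b history now [(6, 42), (10, 70)])
READ d @v3: history=[(5, 10), (7, 60)] -> no version <= 3 -> NONE
v11: WRITE c=27  (c history now [(11, 27)])
v12: WRITE d=24  (d history now [(5, 10), (7, 60), (12, 24)])
READ b @v8: history=[(6, 42), (10, 70)] -> pick v6 -> 42
READ e @v2: history=[(1, 52), (8, 15), (9, 57)] -> pick v1 -> 52
READ e @v5: history=[(1, 52), (8, 15), (9, 57)] -> pick v1 -> 52
v13: WRITE a=69  (a history now [(2, 46), (4, 15), (13, 69)])
READ e @v6: history=[(1, 52), (8, 15), (9, 57)] -> pick v1 -> 52
v14: WRITE f=52  (f history now [(3, 67), (14, 52)])
READ a @v11: history=[(2, 46), (4, 15), (13, 69)] -> pick v4 -> 15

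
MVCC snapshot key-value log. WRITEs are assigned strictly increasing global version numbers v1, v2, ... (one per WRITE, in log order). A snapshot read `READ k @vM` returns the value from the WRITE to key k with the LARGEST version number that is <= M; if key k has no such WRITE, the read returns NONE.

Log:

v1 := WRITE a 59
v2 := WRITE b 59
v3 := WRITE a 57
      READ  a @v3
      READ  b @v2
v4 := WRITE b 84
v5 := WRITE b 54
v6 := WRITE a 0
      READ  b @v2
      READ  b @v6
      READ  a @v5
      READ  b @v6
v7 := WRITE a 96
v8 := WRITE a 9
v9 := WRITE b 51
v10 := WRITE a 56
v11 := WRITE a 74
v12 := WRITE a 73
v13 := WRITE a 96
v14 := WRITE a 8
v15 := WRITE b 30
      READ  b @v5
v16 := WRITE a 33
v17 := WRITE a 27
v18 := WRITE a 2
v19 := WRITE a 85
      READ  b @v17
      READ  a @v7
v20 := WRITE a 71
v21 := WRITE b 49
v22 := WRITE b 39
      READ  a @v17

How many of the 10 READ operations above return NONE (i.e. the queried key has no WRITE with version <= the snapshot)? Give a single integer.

v1: WRITE a=59  (a history now [(1, 59)])
v2: WRITE b=59  (b history now [(2, 59)])
v3: WRITE a=57  (a history now [(1, 59), (3, 57)])
READ a @v3: history=[(1, 59), (3, 57)] -> pick v3 -> 57
READ b @v2: history=[(2, 59)] -> pick v2 -> 59
v4: WRITE b=84  (b history now [(2, 59), (4, 84)])
v5: WRITE b=54  (b history now [(2, 59), (4, 84), (5, 54)])
v6: WRITE a=0  (a history now [(1, 59), (3, 57), (6, 0)])
READ b @v2: history=[(2, 59), (4, 84), (5, 54)] -> pick v2 -> 59
READ b @v6: history=[(2, 59), (4, 84), (5, 54)] -> pick v5 -> 54
READ a @v5: history=[(1, 59), (3, 57), (6, 0)] -> pick v3 -> 57
READ b @v6: history=[(2, 59), (4, 84), (5, 54)] -> pick v5 -> 54
v7: WRITE a=96  (a history now [(1, 59), (3, 57), (6, 0), (7, 96)])
v8: WRITE a=9  (a history now [(1, 59), (3, 57), (6, 0), (7, 96), (8, 9)])
v9: WRITE b=51  (b history now [(2, 59), (4, 84), (5, 54), (9, 51)])
v10: WRITE a=56  (a history now [(1, 59), (3, 57), (6, 0), (7, 96), (8, 9), (10, 56)])
v11: WRITE a=74  (a history now [(1, 59), (3, 57), (6, 0), (7, 96), (8, 9), (10, 56), (11, 74)])
v12: WRITE a=73  (a history now [(1, 59), (3, 57), (6, 0), (7, 96), (8, 9), (10, 56), (11, 74), (12, 73)])
v13: WRITE a=96  (a history now [(1, 59), (3, 57), (6, 0), (7, 96), (8, 9), (10, 56), (11, 74), (12, 73), (13, 96)])
v14: WRITE a=8  (a history now [(1, 59), (3, 57), (6, 0), (7, 96), (8, 9), (10, 56), (11, 74), (12, 73), (13, 96), (14, 8)])
v15: WRITE b=30  (b history now [(2, 59), (4, 84), (5, 54), (9, 51), (15, 30)])
READ b @v5: history=[(2, 59), (4, 84), (5, 54), (9, 51), (15, 30)] -> pick v5 -> 54
v16: WRITE a=33  (a history now [(1, 59), (3, 57), (6, 0), (7, 96), (8, 9), (10, 56), (11, 74), (12, 73), (13, 96), (14, 8), (16, 33)])
v17: WRITE a=27  (a history now [(1, 59), (3, 57), (6, 0), (7, 96), (8, 9), (10, 56), (11, 74), (12, 73), (13, 96), (14, 8), (16, 33), (17, 27)])
v18: WRITE a=2  (a history now [(1, 59), (3, 57), (6, 0), (7, 96), (8, 9), (10, 56), (11, 74), (12, 73), (13, 96), (14, 8), (16, 33), (17, 27), (18, 2)])
v19: WRITE a=85  (a history now [(1, 59), (3, 57), (6, 0), (7, 96), (8, 9), (10, 56), (11, 74), (12, 73), (13, 96), (14, 8), (16, 33), (17, 27), (18, 2), (19, 85)])
READ b @v17: history=[(2, 59), (4, 84), (5, 54), (9, 51), (15, 30)] -> pick v15 -> 30
READ a @v7: history=[(1, 59), (3, 57), (6, 0), (7, 96), (8, 9), (10, 56), (11, 74), (12, 73), (13, 96), (14, 8), (16, 33), (17, 27), (18, 2), (19, 85)] -> pick v7 -> 96
v20: WRITE a=71  (a history now [(1, 59), (3, 57), (6, 0), (7, 96), (8, 9), (10, 56), (11, 74), (12, 73), (13, 96), (14, 8), (16, 33), (17, 27), (18, 2), (19, 85), (20, 71)])
v21: WRITE b=49  (b history now [(2, 59), (4, 84), (5, 54), (9, 51), (15, 30), (21, 49)])
v22: WRITE b=39  (b history now [(2, 59), (4, 84), (5, 54), (9, 51), (15, 30), (21, 49), (22, 39)])
READ a @v17: history=[(1, 59), (3, 57), (6, 0), (7, 96), (8, 9), (10, 56), (11, 74), (12, 73), (13, 96), (14, 8), (16, 33), (17, 27), (18, 2), (19, 85), (20, 71)] -> pick v17 -> 27
Read results in order: ['57', '59', '59', '54', '57', '54', '54', '30', '96', '27']
NONE count = 0

Answer: 0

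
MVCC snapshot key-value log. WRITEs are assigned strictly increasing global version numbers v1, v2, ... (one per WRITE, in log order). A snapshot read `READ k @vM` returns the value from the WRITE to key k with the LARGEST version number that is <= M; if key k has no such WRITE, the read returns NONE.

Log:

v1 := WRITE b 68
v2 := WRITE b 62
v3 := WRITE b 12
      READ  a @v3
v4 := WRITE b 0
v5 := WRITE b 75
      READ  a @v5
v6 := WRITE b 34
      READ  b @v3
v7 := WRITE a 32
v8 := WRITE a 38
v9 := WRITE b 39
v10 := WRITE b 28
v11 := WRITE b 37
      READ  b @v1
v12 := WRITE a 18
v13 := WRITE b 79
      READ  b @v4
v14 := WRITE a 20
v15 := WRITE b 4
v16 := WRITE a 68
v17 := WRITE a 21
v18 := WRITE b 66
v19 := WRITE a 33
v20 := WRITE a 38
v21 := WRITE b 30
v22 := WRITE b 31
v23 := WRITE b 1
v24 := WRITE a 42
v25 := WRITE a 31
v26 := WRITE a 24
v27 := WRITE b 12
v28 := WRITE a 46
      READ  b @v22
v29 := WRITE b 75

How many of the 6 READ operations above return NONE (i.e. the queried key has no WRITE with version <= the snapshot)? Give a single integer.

Answer: 2

Derivation:
v1: WRITE b=68  (b history now [(1, 68)])
v2: WRITE b=62  (b history now [(1, 68), (2, 62)])
v3: WRITE b=12  (b history now [(1, 68), (2, 62), (3, 12)])
READ a @v3: history=[] -> no version <= 3 -> NONE
v4: WRITE b=0  (b history now [(1, 68), (2, 62), (3, 12), (4, 0)])
v5: WRITE b=75  (b history now [(1, 68), (2, 62), (3, 12), (4, 0), (5, 75)])
READ a @v5: history=[] -> no version <= 5 -> NONE
v6: WRITE b=34  (b history now [(1, 68), (2, 62), (3, 12), (4, 0), (5, 75), (6, 34)])
READ b @v3: history=[(1, 68), (2, 62), (3, 12), (4, 0), (5, 75), (6, 34)] -> pick v3 -> 12
v7: WRITE a=32  (a history now [(7, 32)])
v8: WRITE a=38  (a history now [(7, 32), (8, 38)])
v9: WRITE b=39  (b history now [(1, 68), (2, 62), (3, 12), (4, 0), (5, 75), (6, 34), (9, 39)])
v10: WRITE b=28  (b history now [(1, 68), (2, 62), (3, 12), (4, 0), (5, 75), (6, 34), (9, 39), (10, 28)])
v11: WRITE b=37  (b history now [(1, 68), (2, 62), (3, 12), (4, 0), (5, 75), (6, 34), (9, 39), (10, 28), (11, 37)])
READ b @v1: history=[(1, 68), (2, 62), (3, 12), (4, 0), (5, 75), (6, 34), (9, 39), (10, 28), (11, 37)] -> pick v1 -> 68
v12: WRITE a=18  (a history now [(7, 32), (8, 38), (12, 18)])
v13: WRITE b=79  (b history now [(1, 68), (2, 62), (3, 12), (4, 0), (5, 75), (6, 34), (9, 39), (10, 28), (11, 37), (13, 79)])
READ b @v4: history=[(1, 68), (2, 62), (3, 12), (4, 0), (5, 75), (6, 34), (9, 39), (10, 28), (11, 37), (13, 79)] -> pick v4 -> 0
v14: WRITE a=20  (a history now [(7, 32), (8, 38), (12, 18), (14, 20)])
v15: WRITE b=4  (b history now [(1, 68), (2, 62), (3, 12), (4, 0), (5, 75), (6, 34), (9, 39), (10, 28), (11, 37), (13, 79), (15, 4)])
v16: WRITE a=68  (a history now [(7, 32), (8, 38), (12, 18), (14, 20), (16, 68)])
v17: WRITE a=21  (a history now [(7, 32), (8, 38), (12, 18), (14, 20), (16, 68), (17, 21)])
v18: WRITE b=66  (b history now [(1, 68), (2, 62), (3, 12), (4, 0), (5, 75), (6, 34), (9, 39), (10, 28), (11, 37), (13, 79), (15, 4), (18, 66)])
v19: WRITE a=33  (a history now [(7, 32), (8, 38), (12, 18), (14, 20), (16, 68), (17, 21), (19, 33)])
v20: WRITE a=38  (a history now [(7, 32), (8, 38), (12, 18), (14, 20), (16, 68), (17, 21), (19, 33), (20, 38)])
v21: WRITE b=30  (b history now [(1, 68), (2, 62), (3, 12), (4, 0), (5, 75), (6, 34), (9, 39), (10, 28), (11, 37), (13, 79), (15, 4), (18, 66), (21, 30)])
v22: WRITE b=31  (b history now [(1, 68), (2, 62), (3, 12), (4, 0), (5, 75), (6, 34), (9, 39), (10, 28), (11, 37), (13, 79), (15, 4), (18, 66), (21, 30), (22, 31)])
v23: WRITE b=1  (b history now [(1, 68), (2, 62), (3, 12), (4, 0), (5, 75), (6, 34), (9, 39), (10, 28), (11, 37), (13, 79), (15, 4), (18, 66), (21, 30), (22, 31), (23, 1)])
v24: WRITE a=42  (a history now [(7, 32), (8, 38), (12, 18), (14, 20), (16, 68), (17, 21), (19, 33), (20, 38), (24, 42)])
v25: WRITE a=31  (a history now [(7, 32), (8, 38), (12, 18), (14, 20), (16, 68), (17, 21), (19, 33), (20, 38), (24, 42), (25, 31)])
v26: WRITE a=24  (a history now [(7, 32), (8, 38), (12, 18), (14, 20), (16, 68), (17, 21), (19, 33), (20, 38), (24, 42), (25, 31), (26, 24)])
v27: WRITE b=12  (b history now [(1, 68), (2, 62), (3, 12), (4, 0), (5, 75), (6, 34), (9, 39), (10, 28), (11, 37), (13, 79), (15, 4), (18, 66), (21, 30), (22, 31), (23, 1), (27, 12)])
v28: WRITE a=46  (a history now [(7, 32), (8, 38), (12, 18), (14, 20), (16, 68), (17, 21), (19, 33), (20, 38), (24, 42), (25, 31), (26, 24), (28, 46)])
READ b @v22: history=[(1, 68), (2, 62), (3, 12), (4, 0), (5, 75), (6, 34), (9, 39), (10, 28), (11, 37), (13, 79), (15, 4), (18, 66), (21, 30), (22, 31), (23, 1), (27, 12)] -> pick v22 -> 31
v29: WRITE b=75  (b history now [(1, 68), (2, 62), (3, 12), (4, 0), (5, 75), (6, 34), (9, 39), (10, 28), (11, 37), (13, 79), (15, 4), (18, 66), (21, 30), (22, 31), (23, 1), (27, 12), (29, 75)])
Read results in order: ['NONE', 'NONE', '12', '68', '0', '31']
NONE count = 2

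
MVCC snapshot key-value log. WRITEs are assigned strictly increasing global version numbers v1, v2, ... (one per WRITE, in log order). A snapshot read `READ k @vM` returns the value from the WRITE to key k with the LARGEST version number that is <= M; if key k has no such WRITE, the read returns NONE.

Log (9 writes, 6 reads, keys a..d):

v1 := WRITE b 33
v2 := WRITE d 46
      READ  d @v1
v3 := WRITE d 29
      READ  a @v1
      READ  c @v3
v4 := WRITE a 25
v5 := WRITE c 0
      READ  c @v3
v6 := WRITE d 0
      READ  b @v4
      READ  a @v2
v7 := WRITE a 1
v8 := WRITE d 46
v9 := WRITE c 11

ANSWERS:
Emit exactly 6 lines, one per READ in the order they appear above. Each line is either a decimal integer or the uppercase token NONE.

Answer: NONE
NONE
NONE
NONE
33
NONE

Derivation:
v1: WRITE b=33  (b history now [(1, 33)])
v2: WRITE d=46  (d history now [(2, 46)])
READ d @v1: history=[(2, 46)] -> no version <= 1 -> NONE
v3: WRITE d=29  (d history now [(2, 46), (3, 29)])
READ a @v1: history=[] -> no version <= 1 -> NONE
READ c @v3: history=[] -> no version <= 3 -> NONE
v4: WRITE a=25  (a history now [(4, 25)])
v5: WRITE c=0  (c history now [(5, 0)])
READ c @v3: history=[(5, 0)] -> no version <= 3 -> NONE
v6: WRITE d=0  (d history now [(2, 46), (3, 29), (6, 0)])
READ b @v4: history=[(1, 33)] -> pick v1 -> 33
READ a @v2: history=[(4, 25)] -> no version <= 2 -> NONE
v7: WRITE a=1  (a history now [(4, 25), (7, 1)])
v8: WRITE d=46  (d history now [(2, 46), (3, 29), (6, 0), (8, 46)])
v9: WRITE c=11  (c history now [(5, 0), (9, 11)])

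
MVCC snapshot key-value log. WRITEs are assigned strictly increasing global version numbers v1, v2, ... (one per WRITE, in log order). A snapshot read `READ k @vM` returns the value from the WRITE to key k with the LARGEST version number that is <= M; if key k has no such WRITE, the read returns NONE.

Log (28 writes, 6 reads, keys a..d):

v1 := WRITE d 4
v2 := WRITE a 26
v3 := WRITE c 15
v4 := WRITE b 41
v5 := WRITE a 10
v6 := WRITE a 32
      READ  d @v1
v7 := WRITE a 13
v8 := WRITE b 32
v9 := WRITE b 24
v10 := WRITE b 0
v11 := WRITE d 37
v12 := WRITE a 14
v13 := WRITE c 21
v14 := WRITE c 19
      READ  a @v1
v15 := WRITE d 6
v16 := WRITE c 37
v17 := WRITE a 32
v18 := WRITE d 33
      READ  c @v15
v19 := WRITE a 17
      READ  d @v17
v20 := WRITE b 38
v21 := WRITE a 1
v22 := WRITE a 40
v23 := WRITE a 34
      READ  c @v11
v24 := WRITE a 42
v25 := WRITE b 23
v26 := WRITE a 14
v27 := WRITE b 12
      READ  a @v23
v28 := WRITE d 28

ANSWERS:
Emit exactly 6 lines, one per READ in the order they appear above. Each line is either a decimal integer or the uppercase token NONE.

Answer: 4
NONE
19
6
15
34

Derivation:
v1: WRITE d=4  (d history now [(1, 4)])
v2: WRITE a=26  (a history now [(2, 26)])
v3: WRITE c=15  (c history now [(3, 15)])
v4: WRITE b=41  (b history now [(4, 41)])
v5: WRITE a=10  (a history now [(2, 26), (5, 10)])
v6: WRITE a=32  (a history now [(2, 26), (5, 10), (6, 32)])
READ d @v1: history=[(1, 4)] -> pick v1 -> 4
v7: WRITE a=13  (a history now [(2, 26), (5, 10), (6, 32), (7, 13)])
v8: WRITE b=32  (b history now [(4, 41), (8, 32)])
v9: WRITE b=24  (b history now [(4, 41), (8, 32), (9, 24)])
v10: WRITE b=0  (b history now [(4, 41), (8, 32), (9, 24), (10, 0)])
v11: WRITE d=37  (d history now [(1, 4), (11, 37)])
v12: WRITE a=14  (a history now [(2, 26), (5, 10), (6, 32), (7, 13), (12, 14)])
v13: WRITE c=21  (c history now [(3, 15), (13, 21)])
v14: WRITE c=19  (c history now [(3, 15), (13, 21), (14, 19)])
READ a @v1: history=[(2, 26), (5, 10), (6, 32), (7, 13), (12, 14)] -> no version <= 1 -> NONE
v15: WRITE d=6  (d history now [(1, 4), (11, 37), (15, 6)])
v16: WRITE c=37  (c history now [(3, 15), (13, 21), (14, 19), (16, 37)])
v17: WRITE a=32  (a history now [(2, 26), (5, 10), (6, 32), (7, 13), (12, 14), (17, 32)])
v18: WRITE d=33  (d history now [(1, 4), (11, 37), (15, 6), (18, 33)])
READ c @v15: history=[(3, 15), (13, 21), (14, 19), (16, 37)] -> pick v14 -> 19
v19: WRITE a=17  (a history now [(2, 26), (5, 10), (6, 32), (7, 13), (12, 14), (17, 32), (19, 17)])
READ d @v17: history=[(1, 4), (11, 37), (15, 6), (18, 33)] -> pick v15 -> 6
v20: WRITE b=38  (b history now [(4, 41), (8, 32), (9, 24), (10, 0), (20, 38)])
v21: WRITE a=1  (a history now [(2, 26), (5, 10), (6, 32), (7, 13), (12, 14), (17, 32), (19, 17), (21, 1)])
v22: WRITE a=40  (a history now [(2, 26), (5, 10), (6, 32), (7, 13), (12, 14), (17, 32), (19, 17), (21, 1), (22, 40)])
v23: WRITE a=34  (a history now [(2, 26), (5, 10), (6, 32), (7, 13), (12, 14), (17, 32), (19, 17), (21, 1), (22, 40), (23, 34)])
READ c @v11: history=[(3, 15), (13, 21), (14, 19), (16, 37)] -> pick v3 -> 15
v24: WRITE a=42  (a history now [(2, 26), (5, 10), (6, 32), (7, 13), (12, 14), (17, 32), (19, 17), (21, 1), (22, 40), (23, 34), (24, 42)])
v25: WRITE b=23  (b history now [(4, 41), (8, 32), (9, 24), (10, 0), (20, 38), (25, 23)])
v26: WRITE a=14  (a history now [(2, 26), (5, 10), (6, 32), (7, 13), (12, 14), (17, 32), (19, 17), (21, 1), (22, 40), (23, 34), (24, 42), (26, 14)])
v27: WRITE b=12  (b history now [(4, 41), (8, 32), (9, 24), (10, 0), (20, 38), (25, 23), (27, 12)])
READ a @v23: history=[(2, 26), (5, 10), (6, 32), (7, 13), (12, 14), (17, 32), (19, 17), (21, 1), (22, 40), (23, 34), (24, 42), (26, 14)] -> pick v23 -> 34
v28: WRITE d=28  (d history now [(1, 4), (11, 37), (15, 6), (18, 33), (28, 28)])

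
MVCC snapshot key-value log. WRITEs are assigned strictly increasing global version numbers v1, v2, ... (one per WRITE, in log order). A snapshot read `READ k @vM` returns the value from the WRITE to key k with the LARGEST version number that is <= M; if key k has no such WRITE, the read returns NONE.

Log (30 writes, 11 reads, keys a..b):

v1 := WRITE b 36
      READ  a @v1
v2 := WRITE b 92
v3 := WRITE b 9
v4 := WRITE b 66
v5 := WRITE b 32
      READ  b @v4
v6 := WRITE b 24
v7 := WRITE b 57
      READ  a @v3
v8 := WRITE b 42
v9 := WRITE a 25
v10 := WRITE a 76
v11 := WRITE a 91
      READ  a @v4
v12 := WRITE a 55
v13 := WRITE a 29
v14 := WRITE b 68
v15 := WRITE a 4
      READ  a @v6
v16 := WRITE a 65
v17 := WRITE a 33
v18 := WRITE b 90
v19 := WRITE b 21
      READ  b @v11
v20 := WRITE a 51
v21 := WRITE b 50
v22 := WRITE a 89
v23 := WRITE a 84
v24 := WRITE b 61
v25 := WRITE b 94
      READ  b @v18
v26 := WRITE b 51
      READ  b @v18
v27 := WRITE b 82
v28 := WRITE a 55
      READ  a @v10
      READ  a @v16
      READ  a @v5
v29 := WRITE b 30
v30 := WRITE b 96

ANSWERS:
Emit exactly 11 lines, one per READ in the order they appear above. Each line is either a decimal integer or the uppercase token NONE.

v1: WRITE b=36  (b history now [(1, 36)])
READ a @v1: history=[] -> no version <= 1 -> NONE
v2: WRITE b=92  (b history now [(1, 36), (2, 92)])
v3: WRITE b=9  (b history now [(1, 36), (2, 92), (3, 9)])
v4: WRITE b=66  (b history now [(1, 36), (2, 92), (3, 9), (4, 66)])
v5: WRITE b=32  (b history now [(1, 36), (2, 92), (3, 9), (4, 66), (5, 32)])
READ b @v4: history=[(1, 36), (2, 92), (3, 9), (4, 66), (5, 32)] -> pick v4 -> 66
v6: WRITE b=24  (b history now [(1, 36), (2, 92), (3, 9), (4, 66), (5, 32), (6, 24)])
v7: WRITE b=57  (b history now [(1, 36), (2, 92), (3, 9), (4, 66), (5, 32), (6, 24), (7, 57)])
READ a @v3: history=[] -> no version <= 3 -> NONE
v8: WRITE b=42  (b history now [(1, 36), (2, 92), (3, 9), (4, 66), (5, 32), (6, 24), (7, 57), (8, 42)])
v9: WRITE a=25  (a history now [(9, 25)])
v10: WRITE a=76  (a history now [(9, 25), (10, 76)])
v11: WRITE a=91  (a history now [(9, 25), (10, 76), (11, 91)])
READ a @v4: history=[(9, 25), (10, 76), (11, 91)] -> no version <= 4 -> NONE
v12: WRITE a=55  (a history now [(9, 25), (10, 76), (11, 91), (12, 55)])
v13: WRITE a=29  (a history now [(9, 25), (10, 76), (11, 91), (12, 55), (13, 29)])
v14: WRITE b=68  (b history now [(1, 36), (2, 92), (3, 9), (4, 66), (5, 32), (6, 24), (7, 57), (8, 42), (14, 68)])
v15: WRITE a=4  (a history now [(9, 25), (10, 76), (11, 91), (12, 55), (13, 29), (15, 4)])
READ a @v6: history=[(9, 25), (10, 76), (11, 91), (12, 55), (13, 29), (15, 4)] -> no version <= 6 -> NONE
v16: WRITE a=65  (a history now [(9, 25), (10, 76), (11, 91), (12, 55), (13, 29), (15, 4), (16, 65)])
v17: WRITE a=33  (a history now [(9, 25), (10, 76), (11, 91), (12, 55), (13, 29), (15, 4), (16, 65), (17, 33)])
v18: WRITE b=90  (b history now [(1, 36), (2, 92), (3, 9), (4, 66), (5, 32), (6, 24), (7, 57), (8, 42), (14, 68), (18, 90)])
v19: WRITE b=21  (b history now [(1, 36), (2, 92), (3, 9), (4, 66), (5, 32), (6, 24), (7, 57), (8, 42), (14, 68), (18, 90), (19, 21)])
READ b @v11: history=[(1, 36), (2, 92), (3, 9), (4, 66), (5, 32), (6, 24), (7, 57), (8, 42), (14, 68), (18, 90), (19, 21)] -> pick v8 -> 42
v20: WRITE a=51  (a history now [(9, 25), (10, 76), (11, 91), (12, 55), (13, 29), (15, 4), (16, 65), (17, 33), (20, 51)])
v21: WRITE b=50  (b history now [(1, 36), (2, 92), (3, 9), (4, 66), (5, 32), (6, 24), (7, 57), (8, 42), (14, 68), (18, 90), (19, 21), (21, 50)])
v22: WRITE a=89  (a history now [(9, 25), (10, 76), (11, 91), (12, 55), (13, 29), (15, 4), (16, 65), (17, 33), (20, 51), (22, 89)])
v23: WRITE a=84  (a history now [(9, 25), (10, 76), (11, 91), (12, 55), (13, 29), (15, 4), (16, 65), (17, 33), (20, 51), (22, 89), (23, 84)])
v24: WRITE b=61  (b history now [(1, 36), (2, 92), (3, 9), (4, 66), (5, 32), (6, 24), (7, 57), (8, 42), (14, 68), (18, 90), (19, 21), (21, 50), (24, 61)])
v25: WRITE b=94  (b history now [(1, 36), (2, 92), (3, 9), (4, 66), (5, 32), (6, 24), (7, 57), (8, 42), (14, 68), (18, 90), (19, 21), (21, 50), (24, 61), (25, 94)])
READ b @v18: history=[(1, 36), (2, 92), (3, 9), (4, 66), (5, 32), (6, 24), (7, 57), (8, 42), (14, 68), (18, 90), (19, 21), (21, 50), (24, 61), (25, 94)] -> pick v18 -> 90
v26: WRITE b=51  (b history now [(1, 36), (2, 92), (3, 9), (4, 66), (5, 32), (6, 24), (7, 57), (8, 42), (14, 68), (18, 90), (19, 21), (21, 50), (24, 61), (25, 94), (26, 51)])
READ b @v18: history=[(1, 36), (2, 92), (3, 9), (4, 66), (5, 32), (6, 24), (7, 57), (8, 42), (14, 68), (18, 90), (19, 21), (21, 50), (24, 61), (25, 94), (26, 51)] -> pick v18 -> 90
v27: WRITE b=82  (b history now [(1, 36), (2, 92), (3, 9), (4, 66), (5, 32), (6, 24), (7, 57), (8, 42), (14, 68), (18, 90), (19, 21), (21, 50), (24, 61), (25, 94), (26, 51), (27, 82)])
v28: WRITE a=55  (a history now [(9, 25), (10, 76), (11, 91), (12, 55), (13, 29), (15, 4), (16, 65), (17, 33), (20, 51), (22, 89), (23, 84), (28, 55)])
READ a @v10: history=[(9, 25), (10, 76), (11, 91), (12, 55), (13, 29), (15, 4), (16, 65), (17, 33), (20, 51), (22, 89), (23, 84), (28, 55)] -> pick v10 -> 76
READ a @v16: history=[(9, 25), (10, 76), (11, 91), (12, 55), (13, 29), (15, 4), (16, 65), (17, 33), (20, 51), (22, 89), (23, 84), (28, 55)] -> pick v16 -> 65
READ a @v5: history=[(9, 25), (10, 76), (11, 91), (12, 55), (13, 29), (15, 4), (16, 65), (17, 33), (20, 51), (22, 89), (23, 84), (28, 55)] -> no version <= 5 -> NONE
v29: WRITE b=30  (b history now [(1, 36), (2, 92), (3, 9), (4, 66), (5, 32), (6, 24), (7, 57), (8, 42), (14, 68), (18, 90), (19, 21), (21, 50), (24, 61), (25, 94), (26, 51), (27, 82), (29, 30)])
v30: WRITE b=96  (b history now [(1, 36), (2, 92), (3, 9), (4, 66), (5, 32), (6, 24), (7, 57), (8, 42), (14, 68), (18, 90), (19, 21), (21, 50), (24, 61), (25, 94), (26, 51), (27, 82), (29, 30), (30, 96)])

Answer: NONE
66
NONE
NONE
NONE
42
90
90
76
65
NONE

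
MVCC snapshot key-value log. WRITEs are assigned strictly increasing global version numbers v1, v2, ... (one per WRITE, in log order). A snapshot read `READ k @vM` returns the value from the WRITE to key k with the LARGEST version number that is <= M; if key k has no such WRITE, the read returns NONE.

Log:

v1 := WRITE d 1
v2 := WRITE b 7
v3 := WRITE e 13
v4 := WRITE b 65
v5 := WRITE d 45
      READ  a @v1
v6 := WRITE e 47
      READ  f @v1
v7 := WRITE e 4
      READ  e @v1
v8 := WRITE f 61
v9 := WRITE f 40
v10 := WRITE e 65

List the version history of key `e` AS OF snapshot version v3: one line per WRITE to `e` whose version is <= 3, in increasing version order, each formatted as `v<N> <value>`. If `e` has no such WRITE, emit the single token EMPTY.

Answer: v3 13

Derivation:
Scan writes for key=e with version <= 3:
  v1 WRITE d 1 -> skip
  v2 WRITE b 7 -> skip
  v3 WRITE e 13 -> keep
  v4 WRITE b 65 -> skip
  v5 WRITE d 45 -> skip
  v6 WRITE e 47 -> drop (> snap)
  v7 WRITE e 4 -> drop (> snap)
  v8 WRITE f 61 -> skip
  v9 WRITE f 40 -> skip
  v10 WRITE e 65 -> drop (> snap)
Collected: [(3, 13)]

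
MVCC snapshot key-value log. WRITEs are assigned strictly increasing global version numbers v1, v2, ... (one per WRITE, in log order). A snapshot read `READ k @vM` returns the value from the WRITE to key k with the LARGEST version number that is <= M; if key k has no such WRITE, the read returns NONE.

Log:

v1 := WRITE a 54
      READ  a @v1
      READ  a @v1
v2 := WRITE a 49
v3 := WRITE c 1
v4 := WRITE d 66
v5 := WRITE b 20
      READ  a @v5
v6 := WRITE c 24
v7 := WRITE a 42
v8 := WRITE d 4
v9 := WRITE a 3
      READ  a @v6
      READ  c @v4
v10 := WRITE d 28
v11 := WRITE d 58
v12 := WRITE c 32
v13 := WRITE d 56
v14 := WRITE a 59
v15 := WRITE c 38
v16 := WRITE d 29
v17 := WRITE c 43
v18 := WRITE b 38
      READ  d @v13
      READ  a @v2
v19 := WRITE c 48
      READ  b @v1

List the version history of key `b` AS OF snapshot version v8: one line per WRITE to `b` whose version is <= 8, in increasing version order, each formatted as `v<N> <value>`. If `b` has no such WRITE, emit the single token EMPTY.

Scan writes for key=b with version <= 8:
  v1 WRITE a 54 -> skip
  v2 WRITE a 49 -> skip
  v3 WRITE c 1 -> skip
  v4 WRITE d 66 -> skip
  v5 WRITE b 20 -> keep
  v6 WRITE c 24 -> skip
  v7 WRITE a 42 -> skip
  v8 WRITE d 4 -> skip
  v9 WRITE a 3 -> skip
  v10 WRITE d 28 -> skip
  v11 WRITE d 58 -> skip
  v12 WRITE c 32 -> skip
  v13 WRITE d 56 -> skip
  v14 WRITE a 59 -> skip
  v15 WRITE c 38 -> skip
  v16 WRITE d 29 -> skip
  v17 WRITE c 43 -> skip
  v18 WRITE b 38 -> drop (> snap)
  v19 WRITE c 48 -> skip
Collected: [(5, 20)]

Answer: v5 20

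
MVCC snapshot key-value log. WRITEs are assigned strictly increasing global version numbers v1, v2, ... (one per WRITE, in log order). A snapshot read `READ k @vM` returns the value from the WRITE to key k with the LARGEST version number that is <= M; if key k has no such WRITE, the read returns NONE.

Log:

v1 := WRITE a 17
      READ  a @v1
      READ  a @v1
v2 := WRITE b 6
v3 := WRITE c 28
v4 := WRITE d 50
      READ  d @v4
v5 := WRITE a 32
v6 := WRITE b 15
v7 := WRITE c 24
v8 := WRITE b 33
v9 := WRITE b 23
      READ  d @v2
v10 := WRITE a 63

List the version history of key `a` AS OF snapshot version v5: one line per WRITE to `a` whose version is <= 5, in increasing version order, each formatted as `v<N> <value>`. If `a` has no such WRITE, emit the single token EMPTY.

Answer: v1 17
v5 32

Derivation:
Scan writes for key=a with version <= 5:
  v1 WRITE a 17 -> keep
  v2 WRITE b 6 -> skip
  v3 WRITE c 28 -> skip
  v4 WRITE d 50 -> skip
  v5 WRITE a 32 -> keep
  v6 WRITE b 15 -> skip
  v7 WRITE c 24 -> skip
  v8 WRITE b 33 -> skip
  v9 WRITE b 23 -> skip
  v10 WRITE a 63 -> drop (> snap)
Collected: [(1, 17), (5, 32)]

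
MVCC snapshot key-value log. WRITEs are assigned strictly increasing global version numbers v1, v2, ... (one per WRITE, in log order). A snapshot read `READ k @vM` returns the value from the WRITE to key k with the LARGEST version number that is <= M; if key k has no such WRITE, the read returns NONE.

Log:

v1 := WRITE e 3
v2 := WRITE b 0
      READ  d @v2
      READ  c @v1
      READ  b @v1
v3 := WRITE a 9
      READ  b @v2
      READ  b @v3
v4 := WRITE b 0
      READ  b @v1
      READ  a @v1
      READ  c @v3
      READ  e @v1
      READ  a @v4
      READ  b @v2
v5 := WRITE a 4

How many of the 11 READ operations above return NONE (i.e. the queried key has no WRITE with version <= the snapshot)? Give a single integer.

v1: WRITE e=3  (e history now [(1, 3)])
v2: WRITE b=0  (b history now [(2, 0)])
READ d @v2: history=[] -> no version <= 2 -> NONE
READ c @v1: history=[] -> no version <= 1 -> NONE
READ b @v1: history=[(2, 0)] -> no version <= 1 -> NONE
v3: WRITE a=9  (a history now [(3, 9)])
READ b @v2: history=[(2, 0)] -> pick v2 -> 0
READ b @v3: history=[(2, 0)] -> pick v2 -> 0
v4: WRITE b=0  (b history now [(2, 0), (4, 0)])
READ b @v1: history=[(2, 0), (4, 0)] -> no version <= 1 -> NONE
READ a @v1: history=[(3, 9)] -> no version <= 1 -> NONE
READ c @v3: history=[] -> no version <= 3 -> NONE
READ e @v1: history=[(1, 3)] -> pick v1 -> 3
READ a @v4: history=[(3, 9)] -> pick v3 -> 9
READ b @v2: history=[(2, 0), (4, 0)] -> pick v2 -> 0
v5: WRITE a=4  (a history now [(3, 9), (5, 4)])
Read results in order: ['NONE', 'NONE', 'NONE', '0', '0', 'NONE', 'NONE', 'NONE', '3', '9', '0']
NONE count = 6

Answer: 6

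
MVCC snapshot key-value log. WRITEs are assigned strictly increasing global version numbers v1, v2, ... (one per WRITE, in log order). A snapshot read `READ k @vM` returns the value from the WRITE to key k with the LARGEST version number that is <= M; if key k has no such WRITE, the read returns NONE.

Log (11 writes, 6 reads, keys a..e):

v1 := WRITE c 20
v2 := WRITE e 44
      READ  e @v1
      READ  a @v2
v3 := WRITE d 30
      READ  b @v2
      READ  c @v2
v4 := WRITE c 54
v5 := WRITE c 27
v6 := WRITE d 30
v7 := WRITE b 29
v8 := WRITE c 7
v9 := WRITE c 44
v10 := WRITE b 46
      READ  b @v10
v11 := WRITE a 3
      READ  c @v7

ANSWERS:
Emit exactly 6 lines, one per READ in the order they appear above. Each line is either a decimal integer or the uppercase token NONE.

Answer: NONE
NONE
NONE
20
46
27

Derivation:
v1: WRITE c=20  (c history now [(1, 20)])
v2: WRITE e=44  (e history now [(2, 44)])
READ e @v1: history=[(2, 44)] -> no version <= 1 -> NONE
READ a @v2: history=[] -> no version <= 2 -> NONE
v3: WRITE d=30  (d history now [(3, 30)])
READ b @v2: history=[] -> no version <= 2 -> NONE
READ c @v2: history=[(1, 20)] -> pick v1 -> 20
v4: WRITE c=54  (c history now [(1, 20), (4, 54)])
v5: WRITE c=27  (c history now [(1, 20), (4, 54), (5, 27)])
v6: WRITE d=30  (d history now [(3, 30), (6, 30)])
v7: WRITE b=29  (b history now [(7, 29)])
v8: WRITE c=7  (c history now [(1, 20), (4, 54), (5, 27), (8, 7)])
v9: WRITE c=44  (c history now [(1, 20), (4, 54), (5, 27), (8, 7), (9, 44)])
v10: WRITE b=46  (b history now [(7, 29), (10, 46)])
READ b @v10: history=[(7, 29), (10, 46)] -> pick v10 -> 46
v11: WRITE a=3  (a history now [(11, 3)])
READ c @v7: history=[(1, 20), (4, 54), (5, 27), (8, 7), (9, 44)] -> pick v5 -> 27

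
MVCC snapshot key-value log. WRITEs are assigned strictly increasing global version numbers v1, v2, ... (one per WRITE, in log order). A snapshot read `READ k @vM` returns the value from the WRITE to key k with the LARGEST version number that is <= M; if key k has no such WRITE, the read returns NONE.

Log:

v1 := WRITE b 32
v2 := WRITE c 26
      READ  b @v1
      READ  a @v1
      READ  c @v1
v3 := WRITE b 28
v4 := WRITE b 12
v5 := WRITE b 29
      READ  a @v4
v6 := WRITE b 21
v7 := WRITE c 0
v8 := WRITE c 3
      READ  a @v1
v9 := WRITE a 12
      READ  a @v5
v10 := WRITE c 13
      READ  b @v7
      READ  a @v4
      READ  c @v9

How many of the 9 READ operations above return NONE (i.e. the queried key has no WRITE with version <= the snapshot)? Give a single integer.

v1: WRITE b=32  (b history now [(1, 32)])
v2: WRITE c=26  (c history now [(2, 26)])
READ b @v1: history=[(1, 32)] -> pick v1 -> 32
READ a @v1: history=[] -> no version <= 1 -> NONE
READ c @v1: history=[(2, 26)] -> no version <= 1 -> NONE
v3: WRITE b=28  (b history now [(1, 32), (3, 28)])
v4: WRITE b=12  (b history now [(1, 32), (3, 28), (4, 12)])
v5: WRITE b=29  (b history now [(1, 32), (3, 28), (4, 12), (5, 29)])
READ a @v4: history=[] -> no version <= 4 -> NONE
v6: WRITE b=21  (b history now [(1, 32), (3, 28), (4, 12), (5, 29), (6, 21)])
v7: WRITE c=0  (c history now [(2, 26), (7, 0)])
v8: WRITE c=3  (c history now [(2, 26), (7, 0), (8, 3)])
READ a @v1: history=[] -> no version <= 1 -> NONE
v9: WRITE a=12  (a history now [(9, 12)])
READ a @v5: history=[(9, 12)] -> no version <= 5 -> NONE
v10: WRITE c=13  (c history now [(2, 26), (7, 0), (8, 3), (10, 13)])
READ b @v7: history=[(1, 32), (3, 28), (4, 12), (5, 29), (6, 21)] -> pick v6 -> 21
READ a @v4: history=[(9, 12)] -> no version <= 4 -> NONE
READ c @v9: history=[(2, 26), (7, 0), (8, 3), (10, 13)] -> pick v8 -> 3
Read results in order: ['32', 'NONE', 'NONE', 'NONE', 'NONE', 'NONE', '21', 'NONE', '3']
NONE count = 6

Answer: 6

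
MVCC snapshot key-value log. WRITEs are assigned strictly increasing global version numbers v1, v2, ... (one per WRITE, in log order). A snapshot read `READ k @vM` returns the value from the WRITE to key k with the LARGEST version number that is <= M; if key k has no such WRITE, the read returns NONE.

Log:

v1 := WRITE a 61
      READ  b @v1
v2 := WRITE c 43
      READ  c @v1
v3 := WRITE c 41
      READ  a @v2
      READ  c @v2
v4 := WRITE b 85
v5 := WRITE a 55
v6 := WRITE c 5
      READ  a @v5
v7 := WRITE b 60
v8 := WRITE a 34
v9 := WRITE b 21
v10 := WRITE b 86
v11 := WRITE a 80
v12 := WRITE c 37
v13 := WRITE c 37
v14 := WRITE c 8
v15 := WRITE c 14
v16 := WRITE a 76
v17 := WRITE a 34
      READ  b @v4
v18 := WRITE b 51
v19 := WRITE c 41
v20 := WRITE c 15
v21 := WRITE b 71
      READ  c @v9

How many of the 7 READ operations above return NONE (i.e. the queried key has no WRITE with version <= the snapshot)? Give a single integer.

Answer: 2

Derivation:
v1: WRITE a=61  (a history now [(1, 61)])
READ b @v1: history=[] -> no version <= 1 -> NONE
v2: WRITE c=43  (c history now [(2, 43)])
READ c @v1: history=[(2, 43)] -> no version <= 1 -> NONE
v3: WRITE c=41  (c history now [(2, 43), (3, 41)])
READ a @v2: history=[(1, 61)] -> pick v1 -> 61
READ c @v2: history=[(2, 43), (3, 41)] -> pick v2 -> 43
v4: WRITE b=85  (b history now [(4, 85)])
v5: WRITE a=55  (a history now [(1, 61), (5, 55)])
v6: WRITE c=5  (c history now [(2, 43), (3, 41), (6, 5)])
READ a @v5: history=[(1, 61), (5, 55)] -> pick v5 -> 55
v7: WRITE b=60  (b history now [(4, 85), (7, 60)])
v8: WRITE a=34  (a history now [(1, 61), (5, 55), (8, 34)])
v9: WRITE b=21  (b history now [(4, 85), (7, 60), (9, 21)])
v10: WRITE b=86  (b history now [(4, 85), (7, 60), (9, 21), (10, 86)])
v11: WRITE a=80  (a history now [(1, 61), (5, 55), (8, 34), (11, 80)])
v12: WRITE c=37  (c history now [(2, 43), (3, 41), (6, 5), (12, 37)])
v13: WRITE c=37  (c history now [(2, 43), (3, 41), (6, 5), (12, 37), (13, 37)])
v14: WRITE c=8  (c history now [(2, 43), (3, 41), (6, 5), (12, 37), (13, 37), (14, 8)])
v15: WRITE c=14  (c history now [(2, 43), (3, 41), (6, 5), (12, 37), (13, 37), (14, 8), (15, 14)])
v16: WRITE a=76  (a history now [(1, 61), (5, 55), (8, 34), (11, 80), (16, 76)])
v17: WRITE a=34  (a history now [(1, 61), (5, 55), (8, 34), (11, 80), (16, 76), (17, 34)])
READ b @v4: history=[(4, 85), (7, 60), (9, 21), (10, 86)] -> pick v4 -> 85
v18: WRITE b=51  (b history now [(4, 85), (7, 60), (9, 21), (10, 86), (18, 51)])
v19: WRITE c=41  (c history now [(2, 43), (3, 41), (6, 5), (12, 37), (13, 37), (14, 8), (15, 14), (19, 41)])
v20: WRITE c=15  (c history now [(2, 43), (3, 41), (6, 5), (12, 37), (13, 37), (14, 8), (15, 14), (19, 41), (20, 15)])
v21: WRITE b=71  (b history now [(4, 85), (7, 60), (9, 21), (10, 86), (18, 51), (21, 71)])
READ c @v9: history=[(2, 43), (3, 41), (6, 5), (12, 37), (13, 37), (14, 8), (15, 14), (19, 41), (20, 15)] -> pick v6 -> 5
Read results in order: ['NONE', 'NONE', '61', '43', '55', '85', '5']
NONE count = 2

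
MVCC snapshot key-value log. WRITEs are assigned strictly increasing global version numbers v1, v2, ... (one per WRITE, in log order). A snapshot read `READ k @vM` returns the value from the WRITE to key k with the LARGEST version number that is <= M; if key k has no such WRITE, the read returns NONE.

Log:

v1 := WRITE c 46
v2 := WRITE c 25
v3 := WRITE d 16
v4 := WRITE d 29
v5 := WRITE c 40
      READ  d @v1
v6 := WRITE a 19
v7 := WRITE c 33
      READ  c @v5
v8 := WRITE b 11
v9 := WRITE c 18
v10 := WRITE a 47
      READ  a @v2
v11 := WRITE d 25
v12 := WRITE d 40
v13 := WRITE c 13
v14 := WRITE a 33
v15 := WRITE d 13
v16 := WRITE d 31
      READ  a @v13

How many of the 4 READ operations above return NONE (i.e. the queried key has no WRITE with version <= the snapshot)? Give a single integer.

Answer: 2

Derivation:
v1: WRITE c=46  (c history now [(1, 46)])
v2: WRITE c=25  (c history now [(1, 46), (2, 25)])
v3: WRITE d=16  (d history now [(3, 16)])
v4: WRITE d=29  (d history now [(3, 16), (4, 29)])
v5: WRITE c=40  (c history now [(1, 46), (2, 25), (5, 40)])
READ d @v1: history=[(3, 16), (4, 29)] -> no version <= 1 -> NONE
v6: WRITE a=19  (a history now [(6, 19)])
v7: WRITE c=33  (c history now [(1, 46), (2, 25), (5, 40), (7, 33)])
READ c @v5: history=[(1, 46), (2, 25), (5, 40), (7, 33)] -> pick v5 -> 40
v8: WRITE b=11  (b history now [(8, 11)])
v9: WRITE c=18  (c history now [(1, 46), (2, 25), (5, 40), (7, 33), (9, 18)])
v10: WRITE a=47  (a history now [(6, 19), (10, 47)])
READ a @v2: history=[(6, 19), (10, 47)] -> no version <= 2 -> NONE
v11: WRITE d=25  (d history now [(3, 16), (4, 29), (11, 25)])
v12: WRITE d=40  (d history now [(3, 16), (4, 29), (11, 25), (12, 40)])
v13: WRITE c=13  (c history now [(1, 46), (2, 25), (5, 40), (7, 33), (9, 18), (13, 13)])
v14: WRITE a=33  (a history now [(6, 19), (10, 47), (14, 33)])
v15: WRITE d=13  (d history now [(3, 16), (4, 29), (11, 25), (12, 40), (15, 13)])
v16: WRITE d=31  (d history now [(3, 16), (4, 29), (11, 25), (12, 40), (15, 13), (16, 31)])
READ a @v13: history=[(6, 19), (10, 47), (14, 33)] -> pick v10 -> 47
Read results in order: ['NONE', '40', 'NONE', '47']
NONE count = 2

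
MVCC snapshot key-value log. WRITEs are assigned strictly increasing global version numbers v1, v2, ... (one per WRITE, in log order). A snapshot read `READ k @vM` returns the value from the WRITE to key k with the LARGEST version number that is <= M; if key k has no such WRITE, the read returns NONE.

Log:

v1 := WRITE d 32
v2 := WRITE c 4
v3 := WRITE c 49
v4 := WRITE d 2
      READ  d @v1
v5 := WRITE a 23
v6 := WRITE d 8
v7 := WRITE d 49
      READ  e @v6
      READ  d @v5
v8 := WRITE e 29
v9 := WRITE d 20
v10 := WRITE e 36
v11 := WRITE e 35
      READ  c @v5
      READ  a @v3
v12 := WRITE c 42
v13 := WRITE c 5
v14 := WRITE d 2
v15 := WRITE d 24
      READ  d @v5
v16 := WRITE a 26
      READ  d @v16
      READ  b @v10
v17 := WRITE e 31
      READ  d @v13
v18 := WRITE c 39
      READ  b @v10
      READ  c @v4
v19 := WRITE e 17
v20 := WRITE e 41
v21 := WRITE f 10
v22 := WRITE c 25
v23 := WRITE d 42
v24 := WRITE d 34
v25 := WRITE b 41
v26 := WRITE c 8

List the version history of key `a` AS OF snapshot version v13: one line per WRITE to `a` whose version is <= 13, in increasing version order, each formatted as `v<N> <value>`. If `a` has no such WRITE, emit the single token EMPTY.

Scan writes for key=a with version <= 13:
  v1 WRITE d 32 -> skip
  v2 WRITE c 4 -> skip
  v3 WRITE c 49 -> skip
  v4 WRITE d 2 -> skip
  v5 WRITE a 23 -> keep
  v6 WRITE d 8 -> skip
  v7 WRITE d 49 -> skip
  v8 WRITE e 29 -> skip
  v9 WRITE d 20 -> skip
  v10 WRITE e 36 -> skip
  v11 WRITE e 35 -> skip
  v12 WRITE c 42 -> skip
  v13 WRITE c 5 -> skip
  v14 WRITE d 2 -> skip
  v15 WRITE d 24 -> skip
  v16 WRITE a 26 -> drop (> snap)
  v17 WRITE e 31 -> skip
  v18 WRITE c 39 -> skip
  v19 WRITE e 17 -> skip
  v20 WRITE e 41 -> skip
  v21 WRITE f 10 -> skip
  v22 WRITE c 25 -> skip
  v23 WRITE d 42 -> skip
  v24 WRITE d 34 -> skip
  v25 WRITE b 41 -> skip
  v26 WRITE c 8 -> skip
Collected: [(5, 23)]

Answer: v5 23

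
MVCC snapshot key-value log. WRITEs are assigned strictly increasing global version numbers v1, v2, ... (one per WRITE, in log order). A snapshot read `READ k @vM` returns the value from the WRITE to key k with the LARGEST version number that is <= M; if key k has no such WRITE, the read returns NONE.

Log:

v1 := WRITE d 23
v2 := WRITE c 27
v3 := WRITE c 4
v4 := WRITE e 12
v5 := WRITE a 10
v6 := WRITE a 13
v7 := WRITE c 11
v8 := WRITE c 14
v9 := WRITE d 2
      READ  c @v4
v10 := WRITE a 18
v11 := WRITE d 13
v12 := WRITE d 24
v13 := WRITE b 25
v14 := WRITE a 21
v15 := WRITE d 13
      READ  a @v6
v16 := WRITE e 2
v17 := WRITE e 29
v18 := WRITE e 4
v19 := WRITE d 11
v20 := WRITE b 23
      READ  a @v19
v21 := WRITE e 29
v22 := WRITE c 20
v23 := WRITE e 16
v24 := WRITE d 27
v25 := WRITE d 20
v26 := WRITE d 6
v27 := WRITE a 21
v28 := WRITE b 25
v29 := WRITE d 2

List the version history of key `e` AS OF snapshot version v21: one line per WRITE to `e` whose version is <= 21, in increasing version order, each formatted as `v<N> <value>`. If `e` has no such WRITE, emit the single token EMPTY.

Answer: v4 12
v16 2
v17 29
v18 4
v21 29

Derivation:
Scan writes for key=e with version <= 21:
  v1 WRITE d 23 -> skip
  v2 WRITE c 27 -> skip
  v3 WRITE c 4 -> skip
  v4 WRITE e 12 -> keep
  v5 WRITE a 10 -> skip
  v6 WRITE a 13 -> skip
  v7 WRITE c 11 -> skip
  v8 WRITE c 14 -> skip
  v9 WRITE d 2 -> skip
  v10 WRITE a 18 -> skip
  v11 WRITE d 13 -> skip
  v12 WRITE d 24 -> skip
  v13 WRITE b 25 -> skip
  v14 WRITE a 21 -> skip
  v15 WRITE d 13 -> skip
  v16 WRITE e 2 -> keep
  v17 WRITE e 29 -> keep
  v18 WRITE e 4 -> keep
  v19 WRITE d 11 -> skip
  v20 WRITE b 23 -> skip
  v21 WRITE e 29 -> keep
  v22 WRITE c 20 -> skip
  v23 WRITE e 16 -> drop (> snap)
  v24 WRITE d 27 -> skip
  v25 WRITE d 20 -> skip
  v26 WRITE d 6 -> skip
  v27 WRITE a 21 -> skip
  v28 WRITE b 25 -> skip
  v29 WRITE d 2 -> skip
Collected: [(4, 12), (16, 2), (17, 29), (18, 4), (21, 29)]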